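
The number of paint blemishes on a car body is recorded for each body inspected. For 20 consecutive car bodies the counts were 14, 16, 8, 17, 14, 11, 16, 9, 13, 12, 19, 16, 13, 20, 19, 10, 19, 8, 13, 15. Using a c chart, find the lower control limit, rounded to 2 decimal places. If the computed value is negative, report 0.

c̄ = (14 + 16 + 8 + 17 + 14 + 11 + 16 + 9 + 13 + 12 + 19 + 16 + 13 + 20 + 19 + 10 + 19 + 8 + 13 + 15) / 20 = 282 / 20 = 14.1000
LCL = c̄ − 3√c̄ = 14.1000 − 3 × 3.7550 = 2.8350

2.84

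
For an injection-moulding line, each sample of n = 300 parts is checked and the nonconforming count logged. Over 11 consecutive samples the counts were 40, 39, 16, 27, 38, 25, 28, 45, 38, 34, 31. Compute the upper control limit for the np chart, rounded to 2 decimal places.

49.04

p̄ = Σdᵢ / (k·n) = 361 / (11 × 300) = 0.10939
UCL = np̄ + 3·√(np̄(1−p̄)) = 32.8182 + 3 × √(32.8182×0.89061) = 32.8182 + 3 × 5.4063 = 49.0371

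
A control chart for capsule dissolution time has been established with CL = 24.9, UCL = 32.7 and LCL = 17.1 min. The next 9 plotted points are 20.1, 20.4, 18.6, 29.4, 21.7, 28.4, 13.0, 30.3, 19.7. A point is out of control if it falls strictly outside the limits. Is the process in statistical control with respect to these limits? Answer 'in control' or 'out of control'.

out of control

Compare each point to [17.1, 32.7]: sample 7 = 13.0 < LCL.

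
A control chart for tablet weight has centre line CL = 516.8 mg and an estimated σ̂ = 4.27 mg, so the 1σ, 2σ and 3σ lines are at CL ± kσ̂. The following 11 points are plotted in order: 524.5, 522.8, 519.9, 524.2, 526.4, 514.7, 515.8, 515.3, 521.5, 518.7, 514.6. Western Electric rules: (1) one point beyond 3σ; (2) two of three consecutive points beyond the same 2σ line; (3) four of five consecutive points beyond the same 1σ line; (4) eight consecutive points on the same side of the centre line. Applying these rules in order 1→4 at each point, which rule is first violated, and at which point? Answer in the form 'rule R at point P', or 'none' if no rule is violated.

Zone of each point (C = within 1σ̂, B = 1σ̂–2σ̂, A = 2σ̂–3σ̂, * = beyond 3σ̂; sign = side of CL): 1:+B, 2:+B, 3:+C, 4:+B, 5:+A, 6:-C, 7:-C, 8:-C, 9:+B, 10:+C, 11:-C
Rule 3 (four of five consecutive points beyond the same 1σ limit) is satisfied at point 5.

rule 3 at point 5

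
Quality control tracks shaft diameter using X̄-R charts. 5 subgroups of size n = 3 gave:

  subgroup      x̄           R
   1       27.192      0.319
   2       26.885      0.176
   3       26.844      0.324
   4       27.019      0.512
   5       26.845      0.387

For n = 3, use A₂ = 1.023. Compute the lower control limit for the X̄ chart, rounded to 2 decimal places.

X̄̄ = (27.192 + 26.885 + 26.844 + 27.019 + 26.845) / 5 = 134.7850 / 5 = 26.9570
R̄ = (0.319 + 0.176 + 0.324 + 0.512 + 0.387) / 5 = 1.7180 / 5 = 0.3436
LCL = X̄̄ − A₂·R̄ = 26.9570 − 1.023 × 0.3436 = 26.6055

26.61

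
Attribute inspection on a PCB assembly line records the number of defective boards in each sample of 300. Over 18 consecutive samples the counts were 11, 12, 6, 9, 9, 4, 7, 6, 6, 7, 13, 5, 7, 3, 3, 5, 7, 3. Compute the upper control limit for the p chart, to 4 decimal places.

0.0486

p̄ = Σdᵢ / (k·n) = 123 / (18 × 300) = 0.02278
UCL = p̄ + 3·√(p̄(1−p̄)/n) = 0.02278 + 3 × √(0.02278×0.97722/300) = 0.02278 + 3 × 0.00861 = 0.04862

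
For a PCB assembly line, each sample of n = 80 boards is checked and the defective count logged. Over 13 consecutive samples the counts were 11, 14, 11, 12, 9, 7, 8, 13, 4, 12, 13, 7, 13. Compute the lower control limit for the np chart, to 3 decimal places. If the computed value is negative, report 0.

p̄ = Σdᵢ / (k·n) = 134 / (13 × 80) = 0.12885
LCL = np̄ − 3·√(np̄(1−p̄)) = 10.3077 − 3 × 2.9966 = 1.3179

1.318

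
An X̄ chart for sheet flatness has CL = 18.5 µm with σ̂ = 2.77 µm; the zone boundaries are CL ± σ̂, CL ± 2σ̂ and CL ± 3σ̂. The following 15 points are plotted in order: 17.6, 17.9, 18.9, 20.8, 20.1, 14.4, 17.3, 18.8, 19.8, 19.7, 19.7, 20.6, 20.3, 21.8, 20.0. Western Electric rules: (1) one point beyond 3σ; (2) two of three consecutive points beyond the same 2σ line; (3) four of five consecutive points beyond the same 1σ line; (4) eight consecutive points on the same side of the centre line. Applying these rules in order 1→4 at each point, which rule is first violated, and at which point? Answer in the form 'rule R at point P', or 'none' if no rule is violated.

Zone of each point (C = within 1σ̂, B = 1σ̂–2σ̂, A = 2σ̂–3σ̂, * = beyond 3σ̂; sign = side of CL): 1:-C, 2:-C, 3:+C, 4:+C, 5:+C, 6:-B, 7:-C, 8:+C, 9:+C, 10:+C, 11:+C, 12:+C, 13:+C, 14:+B, 15:+C
Rule 4 (eight consecutive points on the same side of the centre line) is satisfied at point 15.

rule 4 at point 15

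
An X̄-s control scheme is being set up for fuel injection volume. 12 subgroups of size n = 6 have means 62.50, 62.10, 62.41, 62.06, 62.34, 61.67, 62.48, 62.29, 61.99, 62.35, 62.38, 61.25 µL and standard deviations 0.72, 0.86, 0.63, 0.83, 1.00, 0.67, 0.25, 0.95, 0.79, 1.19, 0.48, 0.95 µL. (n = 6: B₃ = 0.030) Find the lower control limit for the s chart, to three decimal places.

0.023

s̄ = (0.72 + 0.86 + 0.63 + 0.83 + 1.00 + 0.67 + 0.25 + 0.95 + 0.79 + 1.19 + 0.48 + 0.95) / 12 = 0.7767
LCL_s = B₃·s̄ = 0.030 × 0.7767 = 0.0233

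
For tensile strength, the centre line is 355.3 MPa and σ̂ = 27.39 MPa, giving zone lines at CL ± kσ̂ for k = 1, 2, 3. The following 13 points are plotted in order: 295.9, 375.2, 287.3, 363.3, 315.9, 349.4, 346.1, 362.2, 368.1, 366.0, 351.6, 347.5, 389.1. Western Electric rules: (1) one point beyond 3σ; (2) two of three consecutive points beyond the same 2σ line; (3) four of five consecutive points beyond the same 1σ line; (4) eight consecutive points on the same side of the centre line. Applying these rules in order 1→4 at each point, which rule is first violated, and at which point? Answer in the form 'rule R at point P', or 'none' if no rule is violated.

rule 2 at point 3

Zone of each point (C = within 1σ̂, B = 1σ̂–2σ̂, A = 2σ̂–3σ̂, * = beyond 3σ̂; sign = side of CL): 1:-A, 2:+C, 3:-A, 4:+C, 5:-B, 6:-C, 7:-C, 8:+C, 9:+C, 10:+C, 11:-C, 12:-C, 13:+B
Rule 2 (two of three consecutive points beyond the same 2σ limit) is satisfied at point 3.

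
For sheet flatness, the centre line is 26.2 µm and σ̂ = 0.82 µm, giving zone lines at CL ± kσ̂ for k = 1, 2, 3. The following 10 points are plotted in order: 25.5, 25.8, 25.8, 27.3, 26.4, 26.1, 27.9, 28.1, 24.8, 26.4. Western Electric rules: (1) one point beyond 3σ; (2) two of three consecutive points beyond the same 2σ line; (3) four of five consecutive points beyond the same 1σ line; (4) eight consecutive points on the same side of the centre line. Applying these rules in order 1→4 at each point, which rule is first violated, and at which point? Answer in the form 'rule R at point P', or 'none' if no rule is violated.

Zone of each point (C = within 1σ̂, B = 1σ̂–2σ̂, A = 2σ̂–3σ̂, * = beyond 3σ̂; sign = side of CL): 1:-C, 2:-C, 3:-C, 4:+B, 5:+C, 6:-C, 7:+A, 8:+A, 9:-B, 10:+C
Rule 2 (two of three consecutive points beyond the same 2σ limit) is satisfied at point 8.

rule 2 at point 8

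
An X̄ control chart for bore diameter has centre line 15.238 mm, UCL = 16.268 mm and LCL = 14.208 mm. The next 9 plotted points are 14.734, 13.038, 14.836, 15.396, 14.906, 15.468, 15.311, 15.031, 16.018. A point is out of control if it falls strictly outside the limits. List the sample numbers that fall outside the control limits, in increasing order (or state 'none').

2

Compare each point to [14.208, 16.268]: sample 2 = 13.038 < LCL.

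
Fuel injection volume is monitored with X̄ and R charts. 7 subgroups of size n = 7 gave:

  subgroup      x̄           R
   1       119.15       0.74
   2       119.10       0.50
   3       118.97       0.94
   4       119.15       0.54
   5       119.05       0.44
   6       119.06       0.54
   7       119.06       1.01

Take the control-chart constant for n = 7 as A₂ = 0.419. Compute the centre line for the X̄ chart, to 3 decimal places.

119.077

X̄̄ = (119.15 + 119.10 + 118.97 + 119.15 + 119.05 + 119.06 + 119.06) / 7 = 833.5400 / 7 = 119.0771
CL = X̄̄ = 119.0771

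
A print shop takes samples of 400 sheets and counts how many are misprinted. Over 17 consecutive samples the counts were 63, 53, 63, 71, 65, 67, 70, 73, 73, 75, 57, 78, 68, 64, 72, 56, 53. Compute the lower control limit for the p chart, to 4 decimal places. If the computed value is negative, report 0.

p̄ = Σdᵢ / (k·n) = 1121 / (17 × 400) = 0.16485
LCL = p̄ − 3·√(p̄(1−p̄)/n) = 0.16485 − 3 × 0.01855 = 0.10920

0.1092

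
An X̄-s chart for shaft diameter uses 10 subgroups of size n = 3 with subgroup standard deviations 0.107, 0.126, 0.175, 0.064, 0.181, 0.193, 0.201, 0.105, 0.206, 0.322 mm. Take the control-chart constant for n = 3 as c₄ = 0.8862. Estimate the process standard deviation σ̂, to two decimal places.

s̄ = (0.107 + 0.126 + 0.175 + 0.064 + 0.181 + 0.193 + 0.201 + 0.105 + 0.206 + 0.322) / 10 = 0.1680
σ̂ = s̄ / c₄ = 0.1680 / 0.8862 = 0.1896

0.19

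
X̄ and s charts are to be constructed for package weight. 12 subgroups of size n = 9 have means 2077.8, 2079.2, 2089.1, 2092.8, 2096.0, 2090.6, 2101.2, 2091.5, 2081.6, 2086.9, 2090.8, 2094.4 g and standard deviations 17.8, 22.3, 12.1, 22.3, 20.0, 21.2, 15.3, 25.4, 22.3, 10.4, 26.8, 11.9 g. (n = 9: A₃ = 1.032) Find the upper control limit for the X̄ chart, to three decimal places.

X̄̄ = (2077.8 + 2079.2 + 2089.1 + 2092.8 + 2096.0 + 2090.6 + 2101.2 + 2091.5 + 2081.6 + 2086.9 + 2090.8 + 2094.4) / 12 = 2089.3250
s̄ = (17.8 + 22.3 + 12.1 + 22.3 + 20.0 + 21.2 + 15.3 + 25.4 + 22.3 + 10.4 + 26.8 + 11.9) / 12 = 18.9833
UCL = X̄̄ + A₃·s̄ = 2089.3250 + 1.032 × 18.9833 = 2108.9158

2108.916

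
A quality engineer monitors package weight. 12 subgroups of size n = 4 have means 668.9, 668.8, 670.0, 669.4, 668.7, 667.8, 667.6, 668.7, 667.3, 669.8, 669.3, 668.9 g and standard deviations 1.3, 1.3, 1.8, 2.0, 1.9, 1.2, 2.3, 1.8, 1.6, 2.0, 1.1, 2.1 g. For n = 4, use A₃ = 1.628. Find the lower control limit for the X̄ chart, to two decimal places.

666.00

X̄̄ = (668.9 + 668.8 + 670.0 + 669.4 + 668.7 + 667.8 + 667.6 + 668.7 + 667.3 + 669.8 + 669.3 + 668.9) / 12 = 668.7667
s̄ = (1.3 + 1.3 + 1.8 + 2.0 + 1.9 + 1.2 + 2.3 + 1.8 + 1.6 + 2.0 + 1.1 + 2.1) / 12 = 1.7000
LCL = X̄̄ − A₃·s̄ = 668.7667 − 1.628 × 1.7000 = 665.9991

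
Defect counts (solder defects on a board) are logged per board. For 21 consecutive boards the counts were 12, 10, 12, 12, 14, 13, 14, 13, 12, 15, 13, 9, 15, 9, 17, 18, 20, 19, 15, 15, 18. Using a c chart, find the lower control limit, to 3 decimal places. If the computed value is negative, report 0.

2.804

c̄ = (12 + 10 + 12 + 12 + 14 + 13 + 14 + 13 + 12 + 15 + 13 + 9 + 15 + 9 + 17 + 18 + 20 + 19 + 15 + 15 + 18) / 21 = 295 / 21 = 14.0476
LCL = c̄ − 3√c̄ = 14.0476 − 3 × 3.7480 = 2.8036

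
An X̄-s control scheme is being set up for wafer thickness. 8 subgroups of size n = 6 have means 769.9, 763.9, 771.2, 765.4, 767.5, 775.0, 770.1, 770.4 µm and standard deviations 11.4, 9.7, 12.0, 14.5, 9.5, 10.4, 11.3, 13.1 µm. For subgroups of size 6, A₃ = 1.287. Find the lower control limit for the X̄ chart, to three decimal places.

X̄̄ = (769.9 + 763.9 + 771.2 + 765.4 + 767.5 + 775.0 + 770.1 + 770.4) / 8 = 769.1750
s̄ = (11.4 + 9.7 + 12.0 + 14.5 + 9.5 + 10.4 + 11.3 + 13.1) / 8 = 11.4875
LCL = X̄̄ − A₃·s̄ = 769.1750 − 1.287 × 11.4875 = 754.3906

754.391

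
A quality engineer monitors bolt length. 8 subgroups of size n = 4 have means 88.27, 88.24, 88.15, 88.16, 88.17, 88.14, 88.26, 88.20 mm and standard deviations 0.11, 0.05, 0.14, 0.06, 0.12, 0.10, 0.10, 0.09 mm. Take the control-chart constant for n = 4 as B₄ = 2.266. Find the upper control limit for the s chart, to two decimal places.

s̄ = (0.11 + 0.05 + 0.14 + 0.06 + 0.12 + 0.10 + 0.10 + 0.09) / 8 = 0.0963
UCL_s = B₄·s̄ = 2.266 × 0.0963 = 0.2181

0.22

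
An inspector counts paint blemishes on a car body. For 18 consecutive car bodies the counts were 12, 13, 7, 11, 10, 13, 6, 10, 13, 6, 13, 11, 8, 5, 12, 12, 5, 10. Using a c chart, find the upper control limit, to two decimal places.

c̄ = (12 + 13 + 7 + 11 + 10 + 13 + 6 + 10 + 13 + 6 + 13 + 11 + 8 + 5 + 12 + 12 + 5 + 10) / 18 = 177 / 18 = 9.8333
UCL = c̄ + 3√c̄ = 9.8333 + 3 × √9.8333 = 9.8333 + 3 × 3.1358 = 19.2408

19.24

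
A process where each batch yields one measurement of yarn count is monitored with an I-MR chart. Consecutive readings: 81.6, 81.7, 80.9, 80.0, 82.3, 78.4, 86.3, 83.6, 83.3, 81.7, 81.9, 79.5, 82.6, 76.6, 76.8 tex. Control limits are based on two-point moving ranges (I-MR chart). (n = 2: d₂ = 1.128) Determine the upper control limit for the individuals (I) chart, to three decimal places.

87.302

X̄ = (81.6 + 81.7 + 80.9 + 80.0 + 82.3 + 78.4 + 86.3 + 83.6 + 83.3 + 81.7 + 81.9 + 79.5 + 82.6 + 76.6 + 76.8) / 15 = 81.1467
Moving ranges: 0.1, 0.8, 0.9, 2.3, 3.9, 7.9, 2.7, 0.3, 1.6, 0.2, 2.4, 3.1, 6.0, 0.2; M̄R̄ = 32.4000 / 14 = 2.3143
UCL = X̄ + 3·M̄R̄/d₂ = 81.1467 + 3 × 2.3143 / 1.128 = 87.3017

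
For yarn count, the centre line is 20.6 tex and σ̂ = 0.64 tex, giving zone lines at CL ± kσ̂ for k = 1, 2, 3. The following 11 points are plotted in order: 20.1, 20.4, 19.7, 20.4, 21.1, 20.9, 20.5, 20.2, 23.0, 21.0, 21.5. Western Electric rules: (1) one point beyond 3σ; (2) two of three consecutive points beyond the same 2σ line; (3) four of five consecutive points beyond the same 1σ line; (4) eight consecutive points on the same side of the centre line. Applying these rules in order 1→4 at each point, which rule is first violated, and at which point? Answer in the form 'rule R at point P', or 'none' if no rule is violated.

Zone of each point (C = within 1σ̂, B = 1σ̂–2σ̂, A = 2σ̂–3σ̂, * = beyond 3σ̂; sign = side of CL): 1:-C, 2:-C, 3:-B, 4:-C, 5:+C, 6:+C, 7:-C, 8:-C, 9:+*, 10:+C, 11:+B
Rule 1 (one point beyond the 3σ limits) is satisfied at point 9.

rule 1 at point 9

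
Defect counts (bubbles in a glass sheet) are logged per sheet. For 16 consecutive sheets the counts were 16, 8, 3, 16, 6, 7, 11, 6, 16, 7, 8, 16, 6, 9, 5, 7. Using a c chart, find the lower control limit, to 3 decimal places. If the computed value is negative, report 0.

c̄ = (16 + 8 + 3 + 16 + 6 + 7 + 11 + 6 + 16 + 7 + 8 + 16 + 6 + 9 + 5 + 7) / 16 = 147 / 16 = 9.1875
LCL = c̄ − 3√c̄ = 9.1875 − 3 × 3.0311 = 0.0942

0.094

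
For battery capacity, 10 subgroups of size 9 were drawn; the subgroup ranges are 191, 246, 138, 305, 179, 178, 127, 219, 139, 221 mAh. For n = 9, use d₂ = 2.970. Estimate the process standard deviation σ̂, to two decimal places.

R̄ = (191 + 246 + 138 + 305 + 179 + 178 + 127 + 219 + 139 + 221) / 10 = 194.3000
σ̂ = R̄ / d₂ = 194.3000 / 2.970 = 65.4209

65.42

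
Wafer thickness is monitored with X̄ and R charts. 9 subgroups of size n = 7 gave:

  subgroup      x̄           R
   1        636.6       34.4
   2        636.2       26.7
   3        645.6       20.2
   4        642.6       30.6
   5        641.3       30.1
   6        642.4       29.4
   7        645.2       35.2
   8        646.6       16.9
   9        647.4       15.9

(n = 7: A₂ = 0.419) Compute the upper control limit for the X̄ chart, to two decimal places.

653.80

X̄̄ = (636.6 + 636.2 + 645.6 + 642.6 + 641.3 + 642.4 + 645.2 + 646.6 + 647.4) / 9 = 5783.9000 / 9 = 642.6556
R̄ = (34.4 + 26.7 + 20.2 + 30.6 + 30.1 + 29.4 + 35.2 + 16.9 + 15.9) / 9 = 239.4000 / 9 = 26.6000
UCL = X̄̄ + A₂·R̄ = 642.6556 + 0.419 × 26.6000 = 653.8010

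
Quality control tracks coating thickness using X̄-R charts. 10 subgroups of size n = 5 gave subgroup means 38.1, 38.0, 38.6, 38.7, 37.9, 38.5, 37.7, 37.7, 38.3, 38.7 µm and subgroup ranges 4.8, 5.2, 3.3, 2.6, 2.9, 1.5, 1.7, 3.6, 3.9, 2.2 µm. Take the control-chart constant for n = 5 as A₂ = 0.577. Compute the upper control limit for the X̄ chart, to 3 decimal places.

X̄̄ = (38.1 + 38.0 + 38.6 + 38.7 + 37.9 + 38.5 + 37.7 + 37.7 + 38.3 + 38.7) / 10 = 382.2000 / 10 = 38.2200
R̄ = (4.8 + 5.2 + 3.3 + 2.6 + 2.9 + 1.5 + 1.7 + 3.6 + 3.9 + 2.2) / 10 = 31.7000 / 10 = 3.1700
UCL = X̄̄ + A₂·R̄ = 38.2200 + 0.577 × 3.1700 = 40.0491

40.049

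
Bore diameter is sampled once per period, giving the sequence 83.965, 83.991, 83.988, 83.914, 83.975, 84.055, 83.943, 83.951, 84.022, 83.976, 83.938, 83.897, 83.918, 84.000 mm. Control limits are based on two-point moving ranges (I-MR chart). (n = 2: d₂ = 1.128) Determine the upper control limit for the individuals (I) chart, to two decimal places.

X̄ = (83.965 + 83.991 + 83.988 + 83.914 + 83.975 + 84.055 + 83.943 + 83.951 + 84.022 + 83.976 + 83.938 + 83.897 + 83.918 + 84.000) / 14 = 83.9666
Moving ranges: 0.026, 0.003, 0.074, 0.061, 0.080, 0.112, 0.008, 0.071, 0.046, 0.038, 0.041, 0.021, 0.082; M̄R̄ = 0.6630 / 13 = 0.0510
UCL = X̄ + 3·M̄R̄/d₂ = 83.9666 + 3 × 0.0510 / 1.128 = 84.1023

84.10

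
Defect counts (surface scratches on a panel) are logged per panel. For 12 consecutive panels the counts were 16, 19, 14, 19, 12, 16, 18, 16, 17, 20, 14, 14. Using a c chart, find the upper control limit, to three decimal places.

c̄ = (16 + 19 + 14 + 19 + 12 + 16 + 18 + 16 + 17 + 20 + 14 + 14) / 12 = 195 / 12 = 16.2500
UCL = c̄ + 3√c̄ = 16.2500 + 3 × √16.2500 = 16.2500 + 3 × 4.0311 = 28.3434

28.343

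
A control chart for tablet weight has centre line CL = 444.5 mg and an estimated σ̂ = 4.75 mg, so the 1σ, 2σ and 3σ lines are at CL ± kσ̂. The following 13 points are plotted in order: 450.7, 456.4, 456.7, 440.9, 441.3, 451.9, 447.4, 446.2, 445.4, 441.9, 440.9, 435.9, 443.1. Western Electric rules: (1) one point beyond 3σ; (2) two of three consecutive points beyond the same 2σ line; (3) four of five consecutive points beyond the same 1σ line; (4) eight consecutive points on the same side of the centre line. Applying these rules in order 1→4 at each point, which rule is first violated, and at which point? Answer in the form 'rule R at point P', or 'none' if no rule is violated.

rule 2 at point 3

Zone of each point (C = within 1σ̂, B = 1σ̂–2σ̂, A = 2σ̂–3σ̂, * = beyond 3σ̂; sign = side of CL): 1:+B, 2:+A, 3:+A, 4:-C, 5:-C, 6:+B, 7:+C, 8:+C, 9:+C, 10:-C, 11:-C, 12:-B, 13:-C
Rule 2 (two of three consecutive points beyond the same 2σ limit) is satisfied at point 3.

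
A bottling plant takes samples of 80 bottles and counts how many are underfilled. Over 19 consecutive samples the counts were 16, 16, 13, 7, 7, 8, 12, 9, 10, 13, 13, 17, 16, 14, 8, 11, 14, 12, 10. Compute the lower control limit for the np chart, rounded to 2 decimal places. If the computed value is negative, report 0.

2.35

p̄ = Σdᵢ / (k·n) = 226 / (19 × 80) = 0.14868
LCL = np̄ − 3·√(np̄(1−p̄)) = 11.8947 − 3 × 3.1822 = 2.3482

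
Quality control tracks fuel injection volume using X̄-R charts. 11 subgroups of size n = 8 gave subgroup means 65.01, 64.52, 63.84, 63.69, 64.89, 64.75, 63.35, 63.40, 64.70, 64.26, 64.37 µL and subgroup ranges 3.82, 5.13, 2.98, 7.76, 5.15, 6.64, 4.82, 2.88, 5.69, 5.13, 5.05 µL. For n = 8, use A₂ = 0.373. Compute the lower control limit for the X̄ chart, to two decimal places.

X̄̄ = (65.01 + 64.52 + 63.84 + 63.69 + 64.89 + 64.75 + 63.35 + 63.40 + 64.70 + 64.26 + 64.37) / 11 = 706.7800 / 11 = 64.2527
R̄ = (3.82 + 5.13 + 2.98 + 7.76 + 5.15 + 6.64 + 4.82 + 2.88 + 5.69 + 5.13 + 5.05) / 11 = 55.0500 / 11 = 5.0045
LCL = X̄̄ − A₂·R̄ = 64.2527 − 0.373 × 5.0045 = 62.3860

62.39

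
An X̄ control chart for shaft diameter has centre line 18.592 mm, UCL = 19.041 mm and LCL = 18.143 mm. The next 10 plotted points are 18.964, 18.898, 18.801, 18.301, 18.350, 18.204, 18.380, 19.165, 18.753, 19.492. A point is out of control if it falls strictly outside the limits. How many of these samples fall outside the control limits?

Compare each point to [18.143, 19.041]: sample 8 = 19.165 > UCL; sample 10 = 19.492 > UCL.

2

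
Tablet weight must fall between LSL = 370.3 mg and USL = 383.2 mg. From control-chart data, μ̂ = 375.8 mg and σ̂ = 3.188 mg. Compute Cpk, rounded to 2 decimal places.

0.58

Cpu = (USL − μ̂) / (3σ̂) = (383.2 − 375.8) / (3 × 3.188) = 0.7737; Cpl = (μ̂ − LSL) / (3σ̂) = (375.8 − 370.3) / (3 × 3.188) = 0.5751; Cpk = min(Cpu, Cpl) = 0.5751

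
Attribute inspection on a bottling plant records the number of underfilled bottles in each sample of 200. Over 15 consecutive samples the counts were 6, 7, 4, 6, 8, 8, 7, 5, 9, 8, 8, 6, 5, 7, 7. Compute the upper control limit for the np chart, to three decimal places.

14.386

p̄ = Σdᵢ / (k·n) = 101 / (15 × 200) = 0.03367
UCL = np̄ + 3·√(np̄(1−p̄)) = 6.7333 + 3 × √(6.7333×0.96633) = 6.7333 + 3 × 2.5508 = 14.3858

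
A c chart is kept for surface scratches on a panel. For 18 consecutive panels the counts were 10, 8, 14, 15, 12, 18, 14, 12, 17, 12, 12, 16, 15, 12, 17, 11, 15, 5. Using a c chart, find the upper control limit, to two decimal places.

23.90

c̄ = (10 + 8 + 14 + 15 + 12 + 18 + 14 + 12 + 17 + 12 + 12 + 16 + 15 + 12 + 17 + 11 + 15 + 5) / 18 = 235 / 18 = 13.0556
UCL = c̄ + 3√c̄ = 13.0556 + 3 × √13.0556 = 13.0556 + 3 × 3.6132 = 23.8953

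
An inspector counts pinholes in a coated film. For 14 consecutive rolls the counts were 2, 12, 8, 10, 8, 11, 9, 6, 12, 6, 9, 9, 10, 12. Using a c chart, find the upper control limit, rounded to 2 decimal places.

c̄ = (2 + 12 + 8 + 10 + 8 + 11 + 9 + 6 + 12 + 6 + 9 + 9 + 10 + 12) / 14 = 124 / 14 = 8.8571
UCL = c̄ + 3√c̄ = 8.8571 + 3 × √8.8571 = 8.8571 + 3 × 2.9761 = 17.7854

17.79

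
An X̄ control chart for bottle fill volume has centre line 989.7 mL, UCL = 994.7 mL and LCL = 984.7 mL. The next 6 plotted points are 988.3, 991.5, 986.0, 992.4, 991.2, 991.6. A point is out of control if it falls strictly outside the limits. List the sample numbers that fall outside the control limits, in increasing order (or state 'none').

All 6 points lie within [984.7, 994.7].

none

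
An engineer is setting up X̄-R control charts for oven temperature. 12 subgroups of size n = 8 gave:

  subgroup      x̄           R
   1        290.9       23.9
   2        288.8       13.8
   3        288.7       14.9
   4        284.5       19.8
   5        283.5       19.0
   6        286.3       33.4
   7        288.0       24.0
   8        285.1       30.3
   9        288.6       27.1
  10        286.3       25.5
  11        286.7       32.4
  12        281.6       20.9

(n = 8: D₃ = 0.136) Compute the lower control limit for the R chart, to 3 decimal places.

R̄ = (23.9 + 13.8 + 14.9 + 19.8 + 19.0 + 33.4 + 24.0 + 30.3 + 27.1 + 25.5 + 32.4 + 20.9) / 12 = 285.0000 / 12 = 23.7500
LCL_R = D₃·R̄ = 0.136 × 23.7500 = 3.2300

3.230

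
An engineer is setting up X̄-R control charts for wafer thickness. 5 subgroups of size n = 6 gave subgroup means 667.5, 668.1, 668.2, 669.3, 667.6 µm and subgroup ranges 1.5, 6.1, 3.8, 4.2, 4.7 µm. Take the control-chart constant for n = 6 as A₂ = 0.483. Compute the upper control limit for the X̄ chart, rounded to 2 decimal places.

X̄̄ = (667.5 + 668.1 + 668.2 + 669.3 + 667.6) / 5 = 3340.7000 / 5 = 668.1400
R̄ = (1.5 + 6.1 + 3.8 + 4.2 + 4.7) / 5 = 20.3000 / 5 = 4.0600
UCL = X̄̄ + A₂·R̄ = 668.1400 + 0.483 × 4.0600 = 670.1010

670.10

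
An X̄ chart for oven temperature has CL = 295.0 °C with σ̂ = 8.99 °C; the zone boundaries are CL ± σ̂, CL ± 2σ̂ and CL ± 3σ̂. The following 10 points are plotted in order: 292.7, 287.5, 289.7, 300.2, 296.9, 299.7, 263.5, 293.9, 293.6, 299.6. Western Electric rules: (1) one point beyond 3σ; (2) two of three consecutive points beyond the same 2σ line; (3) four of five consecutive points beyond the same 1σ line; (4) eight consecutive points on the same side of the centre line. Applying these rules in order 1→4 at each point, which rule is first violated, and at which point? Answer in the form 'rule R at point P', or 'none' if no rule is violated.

rule 1 at point 7

Zone of each point (C = within 1σ̂, B = 1σ̂–2σ̂, A = 2σ̂–3σ̂, * = beyond 3σ̂; sign = side of CL): 1:-C, 2:-C, 3:-C, 4:+C, 5:+C, 6:+C, 7:-*, 8:-C, 9:-C, 10:+C
Rule 1 (one point beyond the 3σ limits) is satisfied at point 7.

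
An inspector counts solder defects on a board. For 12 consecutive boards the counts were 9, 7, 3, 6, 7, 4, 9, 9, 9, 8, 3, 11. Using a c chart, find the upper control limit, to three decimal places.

c̄ = (9 + 7 + 3 + 6 + 7 + 4 + 9 + 9 + 9 + 8 + 3 + 11) / 12 = 85 / 12 = 7.0833
UCL = c̄ + 3√c̄ = 7.0833 + 3 × √7.0833 = 7.0833 + 3 × 2.6615 = 15.0677

15.068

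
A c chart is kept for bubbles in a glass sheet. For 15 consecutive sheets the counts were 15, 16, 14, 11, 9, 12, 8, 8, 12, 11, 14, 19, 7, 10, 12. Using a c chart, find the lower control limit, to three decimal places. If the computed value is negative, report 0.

c̄ = (15 + 16 + 14 + 11 + 9 + 12 + 8 + 8 + 12 + 11 + 14 + 19 + 7 + 10 + 12) / 15 = 178 / 15 = 11.8667
LCL = c̄ − 3√c̄ = 11.8667 − 3 × 3.4448 = 1.5323

1.532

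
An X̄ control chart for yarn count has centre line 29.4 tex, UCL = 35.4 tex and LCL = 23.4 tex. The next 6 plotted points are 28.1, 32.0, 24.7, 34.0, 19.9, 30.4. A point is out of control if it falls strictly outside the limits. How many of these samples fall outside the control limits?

1

Compare each point to [23.4, 35.4]: sample 5 = 19.9 < LCL.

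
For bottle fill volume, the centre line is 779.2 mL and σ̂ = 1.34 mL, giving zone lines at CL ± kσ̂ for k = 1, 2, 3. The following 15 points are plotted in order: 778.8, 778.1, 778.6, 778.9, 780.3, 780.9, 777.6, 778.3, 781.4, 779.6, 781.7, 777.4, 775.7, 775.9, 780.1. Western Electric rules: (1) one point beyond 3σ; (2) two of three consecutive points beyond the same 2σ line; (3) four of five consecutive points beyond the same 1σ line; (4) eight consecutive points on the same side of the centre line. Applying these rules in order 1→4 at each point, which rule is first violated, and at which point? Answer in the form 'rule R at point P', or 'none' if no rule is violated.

Zone of each point (C = within 1σ̂, B = 1σ̂–2σ̂, A = 2σ̂–3σ̂, * = beyond 3σ̂; sign = side of CL): 1:-C, 2:-C, 3:-C, 4:-C, 5:+C, 6:+B, 7:-B, 8:-C, 9:+B, 10:+C, 11:+B, 12:-B, 13:-A, 14:-A, 15:+C
Rule 2 (two of three consecutive points beyond the same 2σ limit) is satisfied at point 14.

rule 2 at point 14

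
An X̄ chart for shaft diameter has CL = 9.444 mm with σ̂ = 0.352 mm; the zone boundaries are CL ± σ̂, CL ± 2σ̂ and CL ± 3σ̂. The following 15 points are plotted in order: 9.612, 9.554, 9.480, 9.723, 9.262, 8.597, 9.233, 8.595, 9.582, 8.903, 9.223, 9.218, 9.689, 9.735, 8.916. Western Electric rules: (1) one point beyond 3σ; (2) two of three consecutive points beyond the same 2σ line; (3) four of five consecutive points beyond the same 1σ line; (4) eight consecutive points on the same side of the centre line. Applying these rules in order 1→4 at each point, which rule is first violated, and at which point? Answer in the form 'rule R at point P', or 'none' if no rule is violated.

rule 2 at point 8

Zone of each point (C = within 1σ̂, B = 1σ̂–2σ̂, A = 2σ̂–3σ̂, * = beyond 3σ̂; sign = side of CL): 1:+C, 2:+C, 3:+C, 4:+C, 5:-C, 6:-A, 7:-C, 8:-A, 9:+C, 10:-B, 11:-C, 12:-C, 13:+C, 14:+C, 15:-B
Rule 2 (two of three consecutive points beyond the same 2σ limit) is satisfied at point 8.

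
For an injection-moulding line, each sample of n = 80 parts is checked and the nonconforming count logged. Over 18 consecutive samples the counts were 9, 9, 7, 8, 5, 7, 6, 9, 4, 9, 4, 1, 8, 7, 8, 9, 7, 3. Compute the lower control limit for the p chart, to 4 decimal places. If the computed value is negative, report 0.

p̄ = Σdᵢ / (k·n) = 120 / (18 × 80) = 0.08333
LCL = p̄ − 3·√(p̄(1−p̄)/n) = 0.08333 − 3 × 0.03090 = -0.00937 → 0 (negative, so LCL = 0)

0.0000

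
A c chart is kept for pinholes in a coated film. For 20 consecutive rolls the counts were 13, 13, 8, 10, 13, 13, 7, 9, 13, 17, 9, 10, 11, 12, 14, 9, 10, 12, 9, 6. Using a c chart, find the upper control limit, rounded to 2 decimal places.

20.80

c̄ = (13 + 13 + 8 + 10 + 13 + 13 + 7 + 9 + 13 + 17 + 9 + 10 + 11 + 12 + 14 + 9 + 10 + 12 + 9 + 6) / 20 = 218 / 20 = 10.9000
UCL = c̄ + 3√c̄ = 10.9000 + 3 × √10.9000 = 10.9000 + 3 × 3.3015 = 20.8045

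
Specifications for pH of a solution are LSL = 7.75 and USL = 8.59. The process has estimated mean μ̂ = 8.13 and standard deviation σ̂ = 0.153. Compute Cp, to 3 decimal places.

Cp = (USL − LSL) / (6σ̂) = (8.59 − 7.75) / (6 × 0.153) = 0.8400 / 0.9180 = 0.9150

0.915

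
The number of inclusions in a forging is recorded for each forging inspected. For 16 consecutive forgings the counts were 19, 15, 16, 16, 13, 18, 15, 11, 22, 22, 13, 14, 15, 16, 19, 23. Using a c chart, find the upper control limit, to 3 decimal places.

28.943

c̄ = (19 + 15 + 16 + 16 + 13 + 18 + 15 + 11 + 22 + 22 + 13 + 14 + 15 + 16 + 19 + 23) / 16 = 267 / 16 = 16.6875
UCL = c̄ + 3√c̄ = 16.6875 + 3 × √16.6875 = 16.6875 + 3 × 4.0850 = 28.9426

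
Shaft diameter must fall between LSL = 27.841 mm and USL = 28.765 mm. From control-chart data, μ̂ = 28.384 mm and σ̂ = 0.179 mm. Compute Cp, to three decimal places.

0.860

Cp = (USL − LSL) / (6σ̂) = (28.765 − 27.841) / (6 × 0.179) = 0.9240 / 1.0740 = 0.8603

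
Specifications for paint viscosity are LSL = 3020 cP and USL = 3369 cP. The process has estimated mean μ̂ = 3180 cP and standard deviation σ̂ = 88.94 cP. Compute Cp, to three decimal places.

Cp = (USL − LSL) / (6σ̂) = (3369 − 3020) / (6 × 88.94) = 349.0000 / 533.6400 = 0.6540

0.654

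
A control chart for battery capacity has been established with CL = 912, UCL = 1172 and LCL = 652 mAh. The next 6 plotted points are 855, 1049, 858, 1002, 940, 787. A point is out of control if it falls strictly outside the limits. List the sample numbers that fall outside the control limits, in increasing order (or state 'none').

none

All 6 points lie within [652, 1172].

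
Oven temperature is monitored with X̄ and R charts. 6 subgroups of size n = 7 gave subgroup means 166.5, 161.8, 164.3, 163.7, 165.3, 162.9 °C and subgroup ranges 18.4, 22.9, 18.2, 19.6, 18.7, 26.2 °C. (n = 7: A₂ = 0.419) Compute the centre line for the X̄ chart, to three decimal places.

X̄̄ = (166.5 + 161.8 + 164.3 + 163.7 + 165.3 + 162.9) / 6 = 984.5000 / 6 = 164.0833
CL = X̄̄ = 164.0833

164.083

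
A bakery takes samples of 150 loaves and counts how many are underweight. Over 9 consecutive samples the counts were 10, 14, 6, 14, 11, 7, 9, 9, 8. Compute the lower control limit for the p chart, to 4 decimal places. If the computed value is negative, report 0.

p̄ = Σdᵢ / (k·n) = 88 / (9 × 150) = 0.06519
LCL = p̄ − 3·√(p̄(1−p̄)/n) = 0.06519 − 3 × 0.02016 = 0.00472

0.0047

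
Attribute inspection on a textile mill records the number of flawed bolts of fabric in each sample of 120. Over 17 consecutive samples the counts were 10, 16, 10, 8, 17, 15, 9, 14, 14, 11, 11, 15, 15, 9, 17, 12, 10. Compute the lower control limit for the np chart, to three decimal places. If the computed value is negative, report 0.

p̄ = Σdᵢ / (k·n) = 213 / (17 × 120) = 0.10441
LCL = np̄ − 3·√(np̄(1−p̄)) = 12.5294 − 3 × 3.3498 = 2.4800

2.480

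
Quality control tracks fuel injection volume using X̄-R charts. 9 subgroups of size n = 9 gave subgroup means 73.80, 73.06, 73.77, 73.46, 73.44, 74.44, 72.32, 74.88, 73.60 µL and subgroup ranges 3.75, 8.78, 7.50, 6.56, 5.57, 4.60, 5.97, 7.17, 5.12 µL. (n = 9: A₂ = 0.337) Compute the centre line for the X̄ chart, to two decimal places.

73.64

X̄̄ = (73.80 + 73.06 + 73.77 + 73.46 + 73.44 + 74.44 + 72.32 + 74.88 + 73.60) / 9 = 662.7700 / 9 = 73.6411
CL = X̄̄ = 73.6411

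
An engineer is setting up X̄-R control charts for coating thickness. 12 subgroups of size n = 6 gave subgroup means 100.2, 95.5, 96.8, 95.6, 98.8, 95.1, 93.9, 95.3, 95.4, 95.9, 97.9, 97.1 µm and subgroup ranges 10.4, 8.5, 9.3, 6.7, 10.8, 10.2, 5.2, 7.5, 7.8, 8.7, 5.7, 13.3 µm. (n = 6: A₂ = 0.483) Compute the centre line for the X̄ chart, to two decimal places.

96.46

X̄̄ = (100.2 + 95.5 + 96.8 + 95.6 + 98.8 + 95.1 + 93.9 + 95.3 + 95.4 + 95.9 + 97.9 + 97.1) / 12 = 1157.5000 / 12 = 96.4583
CL = X̄̄ = 96.4583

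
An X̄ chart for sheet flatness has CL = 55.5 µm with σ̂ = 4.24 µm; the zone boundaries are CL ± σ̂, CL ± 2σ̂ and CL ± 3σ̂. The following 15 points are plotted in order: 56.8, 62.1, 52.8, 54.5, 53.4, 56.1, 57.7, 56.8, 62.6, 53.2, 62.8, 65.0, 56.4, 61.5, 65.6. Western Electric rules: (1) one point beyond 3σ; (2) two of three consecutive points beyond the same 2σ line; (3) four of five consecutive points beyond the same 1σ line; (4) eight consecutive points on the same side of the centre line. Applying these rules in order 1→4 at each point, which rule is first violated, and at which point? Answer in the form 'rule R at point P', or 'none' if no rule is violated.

rule 3 at point 15

Zone of each point (C = within 1σ̂, B = 1σ̂–2σ̂, A = 2σ̂–3σ̂, * = beyond 3σ̂; sign = side of CL): 1:+C, 2:+B, 3:-C, 4:-C, 5:-C, 6:+C, 7:+C, 8:+C, 9:+B, 10:-C, 11:+B, 12:+A, 13:+C, 14:+B, 15:+A
Rule 3 (four of five consecutive points beyond the same 1σ limit) is satisfied at point 15.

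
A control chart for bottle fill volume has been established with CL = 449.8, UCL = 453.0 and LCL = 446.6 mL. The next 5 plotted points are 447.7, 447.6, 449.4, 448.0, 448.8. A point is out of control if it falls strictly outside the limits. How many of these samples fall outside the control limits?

0

All 5 points lie within [446.6, 453.0].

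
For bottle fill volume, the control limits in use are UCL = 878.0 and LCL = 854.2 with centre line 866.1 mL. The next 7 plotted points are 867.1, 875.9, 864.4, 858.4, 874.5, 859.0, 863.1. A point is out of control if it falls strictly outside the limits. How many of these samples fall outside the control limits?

All 7 points lie within [854.2, 878.0].

0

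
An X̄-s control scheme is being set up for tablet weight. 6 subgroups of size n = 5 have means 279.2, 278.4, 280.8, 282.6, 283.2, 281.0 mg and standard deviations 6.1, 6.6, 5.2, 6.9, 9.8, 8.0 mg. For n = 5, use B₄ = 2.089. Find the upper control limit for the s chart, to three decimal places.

14.832

s̄ = (6.1 + 6.6 + 5.2 + 6.9 + 9.8 + 8.0) / 6 = 7.1000
UCL_s = B₄·s̄ = 2.089 × 7.1000 = 14.8319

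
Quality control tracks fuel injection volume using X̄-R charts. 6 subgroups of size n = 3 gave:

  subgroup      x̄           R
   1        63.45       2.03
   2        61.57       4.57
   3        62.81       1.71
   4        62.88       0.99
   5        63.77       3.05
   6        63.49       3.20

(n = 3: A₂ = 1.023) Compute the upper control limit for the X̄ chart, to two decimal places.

65.65

X̄̄ = (63.45 + 61.57 + 62.81 + 62.88 + 63.77 + 63.49) / 6 = 377.9700 / 6 = 62.9950
R̄ = (2.03 + 4.57 + 1.71 + 0.99 + 3.05 + 3.20) / 6 = 15.5500 / 6 = 2.5917
UCL = X̄̄ + A₂·R̄ = 62.9950 + 1.023 × 2.5917 = 65.6463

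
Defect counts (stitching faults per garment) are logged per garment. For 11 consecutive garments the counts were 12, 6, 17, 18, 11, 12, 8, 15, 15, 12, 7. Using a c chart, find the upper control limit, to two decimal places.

22.52

c̄ = (12 + 6 + 17 + 18 + 11 + 12 + 8 + 15 + 15 + 12 + 7) / 11 = 133 / 11 = 12.0909
UCL = c̄ + 3√c̄ = 12.0909 + 3 × √12.0909 = 12.0909 + 3 × 3.4772 = 22.5225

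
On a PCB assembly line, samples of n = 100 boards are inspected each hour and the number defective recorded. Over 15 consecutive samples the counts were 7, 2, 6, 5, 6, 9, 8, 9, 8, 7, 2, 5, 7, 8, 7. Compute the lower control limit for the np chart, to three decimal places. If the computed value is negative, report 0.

p̄ = Σdᵢ / (k·n) = 96 / (15 × 100) = 0.06400
LCL = np̄ − 3·√(np̄(1−p̄)) = 6.4000 − 3 × 2.4475 = -0.9426 → 0 (negative, so LCL = 0)

0.000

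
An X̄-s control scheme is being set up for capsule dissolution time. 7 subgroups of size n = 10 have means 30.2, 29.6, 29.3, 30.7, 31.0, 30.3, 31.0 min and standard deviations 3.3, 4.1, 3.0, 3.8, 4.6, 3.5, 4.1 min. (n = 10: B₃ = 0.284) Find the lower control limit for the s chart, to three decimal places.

s̄ = (3.3 + 4.1 + 3.0 + 3.8 + 4.6 + 3.5 + 4.1) / 7 = 3.7714
LCL_s = B₃·s̄ = 0.284 × 3.7714 = 1.0711

1.071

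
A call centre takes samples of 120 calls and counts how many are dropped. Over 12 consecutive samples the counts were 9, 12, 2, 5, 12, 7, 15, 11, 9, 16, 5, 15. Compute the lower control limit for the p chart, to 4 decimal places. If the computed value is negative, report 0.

0.0068

p̄ = Σdᵢ / (k·n) = 118 / (12 × 120) = 0.08194
LCL = p̄ − 3·√(p̄(1−p̄)/n) = 0.08194 − 3 × 0.02504 = 0.00683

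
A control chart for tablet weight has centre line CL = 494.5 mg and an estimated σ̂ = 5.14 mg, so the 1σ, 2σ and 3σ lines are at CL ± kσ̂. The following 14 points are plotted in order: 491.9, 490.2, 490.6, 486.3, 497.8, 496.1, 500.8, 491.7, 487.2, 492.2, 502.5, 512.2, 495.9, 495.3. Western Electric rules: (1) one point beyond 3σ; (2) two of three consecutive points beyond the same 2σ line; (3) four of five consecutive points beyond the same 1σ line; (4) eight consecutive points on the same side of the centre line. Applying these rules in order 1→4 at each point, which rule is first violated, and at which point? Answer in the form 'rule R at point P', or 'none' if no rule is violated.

Zone of each point (C = within 1σ̂, B = 1σ̂–2σ̂, A = 2σ̂–3σ̂, * = beyond 3σ̂; sign = side of CL): 1:-C, 2:-C, 3:-C, 4:-B, 5:+C, 6:+C, 7:+B, 8:-C, 9:-B, 10:-C, 11:+B, 12:+*, 13:+C, 14:+C
Rule 1 (one point beyond the 3σ limits) is satisfied at point 12.

rule 1 at point 12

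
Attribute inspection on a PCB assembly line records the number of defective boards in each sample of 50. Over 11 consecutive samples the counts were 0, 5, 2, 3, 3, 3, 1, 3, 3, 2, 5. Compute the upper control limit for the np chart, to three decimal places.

7.545

p̄ = Σdᵢ / (k·n) = 30 / (11 × 50) = 0.05455
UCL = np̄ + 3·√(np̄(1−p̄)) = 2.7273 + 3 × √(2.7273×0.94545) = 2.7273 + 3 × 1.6058 = 7.5446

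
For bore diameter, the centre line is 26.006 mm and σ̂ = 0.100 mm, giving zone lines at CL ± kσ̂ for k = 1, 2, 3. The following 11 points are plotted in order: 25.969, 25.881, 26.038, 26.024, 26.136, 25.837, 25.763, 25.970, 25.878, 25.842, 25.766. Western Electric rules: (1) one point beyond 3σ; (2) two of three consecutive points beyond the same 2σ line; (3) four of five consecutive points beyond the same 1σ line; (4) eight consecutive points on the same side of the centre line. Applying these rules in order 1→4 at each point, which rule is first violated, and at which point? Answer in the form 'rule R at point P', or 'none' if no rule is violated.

rule 3 at point 10

Zone of each point (C = within 1σ̂, B = 1σ̂–2σ̂, A = 2σ̂–3σ̂, * = beyond 3σ̂; sign = side of CL): 1:-C, 2:-B, 3:+C, 4:+C, 5:+B, 6:-B, 7:-A, 8:-C, 9:-B, 10:-B, 11:-A
Rule 3 (four of five consecutive points beyond the same 1σ limit) is satisfied at point 10.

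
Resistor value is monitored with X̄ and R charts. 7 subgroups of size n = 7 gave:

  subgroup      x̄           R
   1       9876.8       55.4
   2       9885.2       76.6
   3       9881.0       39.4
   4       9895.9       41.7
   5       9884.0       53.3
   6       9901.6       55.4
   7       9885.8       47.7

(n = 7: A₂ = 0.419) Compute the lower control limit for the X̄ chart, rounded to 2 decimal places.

X̄̄ = (9876.8 + 9885.2 + 9881.0 + 9895.9 + 9884.0 + 9901.6 + 9885.8) / 7 = 69210.3000 / 7 = 9887.1857
R̄ = (55.4 + 76.6 + 39.4 + 41.7 + 53.3 + 55.4 + 47.7) / 7 = 369.5000 / 7 = 52.7857
LCL = X̄̄ − A₂·R̄ = 9887.1857 − 0.419 × 52.7857 = 9865.0685

9865.07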